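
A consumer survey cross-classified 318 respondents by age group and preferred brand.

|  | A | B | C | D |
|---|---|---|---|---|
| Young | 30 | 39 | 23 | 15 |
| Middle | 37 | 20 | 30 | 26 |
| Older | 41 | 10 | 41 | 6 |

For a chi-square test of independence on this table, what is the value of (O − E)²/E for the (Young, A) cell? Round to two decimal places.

Row total (Young) = 107; column total (A) = 108; N = 318.
Expected count E = 107 × 108 / 318 = 36.340.
Contribution = (O − E)²/E = (30 − 36.340)² / 36.340 = 1.11.

1.11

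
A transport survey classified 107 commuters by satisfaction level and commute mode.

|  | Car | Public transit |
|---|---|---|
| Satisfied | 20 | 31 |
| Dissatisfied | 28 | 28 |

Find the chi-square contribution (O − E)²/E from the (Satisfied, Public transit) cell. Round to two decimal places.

Row total (Satisfied) = 51; column total (Public transit) = 59; N = 107.
Expected count E = 51 × 59 / 107 = 28.1215.
Contribution = (O − E)²/E = (31 − 28.1215)² / 28.1215 = 0.29.

0.29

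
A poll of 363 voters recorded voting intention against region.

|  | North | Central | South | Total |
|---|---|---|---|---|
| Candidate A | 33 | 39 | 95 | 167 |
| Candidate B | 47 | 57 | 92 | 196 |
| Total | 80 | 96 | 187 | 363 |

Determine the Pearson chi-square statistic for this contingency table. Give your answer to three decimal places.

3.579

Grand total N = 363.
Expected counts (row total × column total / N):
  Candidate A, North: 167×80/363 = 36.8044
  Candidate A, Central: 167×96/363 = 44.1653
  Candidate A, South: 167×187/363 = 86.0303
  Candidate B, North: 196×80/363 = 43.1956
  Candidate B, Central: 196×96/363 = 51.8347
  Candidate B, South: 196×187/363 = 100.9697
Contributions (O − E)²/E:
  (33 − 36.8044)²/36.8044 = 0.3933
  (39 − 44.1653)²/44.1653 = 0.6041
  (95 − 86.0303)²/86.0303 = 0.9352
  (47 − 43.1956)²/43.1956 = 0.3351
  (57 − 51.8347)²/51.8347 = 0.5147
  (92 − 100.9697)²/100.9697 = 0.7968
χ² = 0.3933 + 0.6041 + 0.9352 + 0.3351 + 0.5147 + 0.7968 = 3.579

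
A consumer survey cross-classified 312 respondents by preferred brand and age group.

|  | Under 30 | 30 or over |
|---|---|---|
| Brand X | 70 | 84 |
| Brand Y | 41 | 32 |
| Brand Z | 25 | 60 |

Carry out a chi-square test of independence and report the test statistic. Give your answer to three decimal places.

11.861

Row totals: 154, 73, 85. Column totals: 136, 176. Grand total N = 312.
Expected counts (row total × column total / N):
  Brand X, Under 30: 154×136/312 = 67.1282
  Brand X, 30 or over: 154×176/312 = 86.8718
  Brand Y, Under 30: 73×136/312 = 31.8205
  Brand Y, 30 or over: 73×176/312 = 41.1795
  Brand Z, Under 30: 85×136/312 = 37.0513
  Brand Z, 30 or over: 85×176/312 = 47.9487
Contributions (O − E)²/E:
  (70 − 67.1282)²/67.1282 = 0.1229
  (84 − 86.8718)²/86.8718 = 0.0949
  (41 − 31.8205)²/31.8205 = 2.6481
  (32 − 41.1795)²/41.1795 = 2.0462
  (25 − 37.0513)²/37.0513 = 3.9198
  (60 − 47.9487)²/47.9487 = 3.0289
χ² = 0.1229 + 0.0949 + 2.6481 + 2.0462 + 3.9198 + 3.0289 = 11.861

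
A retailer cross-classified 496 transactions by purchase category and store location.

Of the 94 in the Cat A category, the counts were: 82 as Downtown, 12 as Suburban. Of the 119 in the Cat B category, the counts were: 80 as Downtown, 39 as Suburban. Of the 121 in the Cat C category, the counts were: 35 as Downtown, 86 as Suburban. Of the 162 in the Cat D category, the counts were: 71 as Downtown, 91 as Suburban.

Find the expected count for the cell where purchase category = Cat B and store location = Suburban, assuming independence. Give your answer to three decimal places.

54.702

Row total (Cat B) = 119; column total (Suburban) = 228; grand total N = 496.
Expected count = (row total × column total) / N = 119 × 228 / 496 = 54.702.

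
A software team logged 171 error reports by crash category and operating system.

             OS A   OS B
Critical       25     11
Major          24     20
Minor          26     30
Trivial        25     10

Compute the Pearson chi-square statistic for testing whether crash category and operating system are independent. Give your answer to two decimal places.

Row totals: 36, 44, 56, 35. Column totals: 100, 71. Grand total N = 171.
Expected counts (row total × column total / N):
  Critical, OS A: 36×100/171 = 21.053
  Critical, OS B: 36×71/171 = 14.947
  Major, OS A: 44×100/171 = 25.731
  Major, OS B: 44×71/171 = 18.269
  Minor, OS A: 56×100/171 = 32.749
  Minor, OS B: 56×71/171 = 23.251
  Trivial, OS A: 35×100/171 = 20.468
  Trivial, OS B: 35×71/171 = 14.532
Contributions (O − E)²/E:
  (25 − 21.053)²/21.053 = 0.7400
  (11 − 14.947)²/14.947 = 1.0423
  (24 − 25.731)²/25.731 = 0.1164
  (20 − 18.269)²/18.269 = 0.1640
  (26 − 32.749)²/32.749 = 1.3909
  (30 − 23.251)²/23.251 = 1.9590
  (25 − 20.468)²/20.468 = 1.0035
  (10 − 14.532)²/14.532 = 1.4134
χ² = 0.7400 + 1.0423 + 0.1164 + 0.1640 + 1.3909 + 1.9590 + 1.0035 + 1.4134 = 7.83

7.83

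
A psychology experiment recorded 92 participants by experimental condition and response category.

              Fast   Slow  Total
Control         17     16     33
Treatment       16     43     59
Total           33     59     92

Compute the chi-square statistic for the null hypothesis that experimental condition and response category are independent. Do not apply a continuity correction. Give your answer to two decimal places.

Grand total N = 92.
Expected counts (row total × column total / N):
  Control, Fast: 33×33/92 = 11.837
  Control, Slow: 33×59/92 = 21.163
  Treatment, Fast: 59×33/92 = 21.163
  Treatment, Slow: 59×59/92 = 37.837
Contributions (O − E)²/E:
  (17 − 11.837)²/11.837 = 2.2520
  (16 − 21.163)²/21.163 = 1.2596
  (16 − 21.163)²/21.163 = 1.2596
  (43 − 37.837)²/37.837 = 0.7045
χ² = 2.2520 + 1.2596 + 1.2596 + 0.7045 = 5.48

5.48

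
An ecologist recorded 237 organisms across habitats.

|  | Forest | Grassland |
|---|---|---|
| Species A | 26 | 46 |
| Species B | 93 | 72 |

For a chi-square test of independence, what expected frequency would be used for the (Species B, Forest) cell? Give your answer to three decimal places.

82.848

Row total (Species B) = 165; column total (Forest) = 119; grand total N = 237.
Expected count = (row total × column total) / N = 165 × 119 / 237 = 82.848.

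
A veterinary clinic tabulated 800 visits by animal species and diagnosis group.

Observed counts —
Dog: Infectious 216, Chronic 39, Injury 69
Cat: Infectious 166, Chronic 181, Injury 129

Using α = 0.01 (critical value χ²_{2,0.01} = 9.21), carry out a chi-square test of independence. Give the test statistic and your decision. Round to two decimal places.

Row totals: 324, 476. Column totals: 382, 220, 198. Grand total N = 800.
Expected counts (row total × column total / N):
  Dog, Infectious: 324×382/800 = 154.710
  Dog, Chronic: 324×220/800 = 89.100
  Dog, Injury: 324×198/800 = 80.190
  Cat, Infectious: 476×382/800 = 227.290
  Cat, Chronic: 476×220/800 = 130.900
  Cat, Injury: 476×198/800 = 117.810
Contributions (O − E)²/E:
  (216 − 154.710)²/154.710 = 24.2807
  (39 − 89.100)²/89.100 = 28.1707
  (69 − 80.190)²/80.190 = 1.5615
  (166 − 227.290)²/227.290 = 16.5272
  (181 − 130.900)²/130.900 = 19.1750
  (129 − 117.810)²/117.810 = 1.0629
χ² = 24.2807 + 28.1707 + 1.5615 + 16.5272 + 19.1750 + 1.0629 = 90.78
df = (2−1)(3−1) = 2. Since 90.78 > 9.21, reject the null hypothesis of independence at α = 0.01.

90.78; reject H₀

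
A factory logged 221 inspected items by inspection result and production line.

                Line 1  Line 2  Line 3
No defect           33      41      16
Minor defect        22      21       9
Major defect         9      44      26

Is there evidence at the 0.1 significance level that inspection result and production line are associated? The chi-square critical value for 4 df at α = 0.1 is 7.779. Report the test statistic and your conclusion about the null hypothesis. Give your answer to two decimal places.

Row totals: 90, 52, 79. Column totals: 64, 106, 51. Grand total N = 221.
Expected counts (row total × column total / N):
  No defect, Line 1: 90×64/221 = 26.063
  No defect, Line 2: 90×106/221 = 43.167
  No defect, Line 3: 90×51/221 = 20.769
  Minor defect, Line 1: 52×64/221 = 15.059
  Minor defect, Line 2: 52×106/221 = 24.941
  Minor defect, Line 3: 52×51/221 = 12.000
  Major defect, Line 1: 79×64/221 = 22.878
  Major defect, Line 2: 79×106/221 = 37.891
  Major defect, Line 3: 79×51/221 = 18.231
Contributions (O − E)²/E:
  (33 − 26.063)²/26.063 = 1.8464
  (41 − 43.167)²/43.167 = 0.1088
  (16 − 20.769)²/20.769 = 1.0951
  (22 − 15.059)²/15.059 = 3.1992
  (21 − 24.941)²/24.941 = 0.6227
  (9 − 12.000)²/12.000 = 0.7500
  (9 − 22.878)²/22.878 = 8.4185
  (44 − 37.891)²/37.891 = 0.9849
  (26 − 18.231)²/18.231 = 3.3107
χ² = 1.8464 + 0.1088 + 1.0951 + 3.1992 + 0.6227 + 0.7500 + 8.4185 + 0.9849 + 3.3107 = 20.34
df = (3−1)(3−1) = 4. Since 20.34 > 7.779, reject the null hypothesis of independence at α = 0.1.

20.34; reject H₀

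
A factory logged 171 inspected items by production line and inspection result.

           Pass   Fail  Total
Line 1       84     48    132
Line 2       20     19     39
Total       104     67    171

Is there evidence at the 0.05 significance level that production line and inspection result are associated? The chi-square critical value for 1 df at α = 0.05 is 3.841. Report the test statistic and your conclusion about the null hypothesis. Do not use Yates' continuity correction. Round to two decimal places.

Grand total N = 171.
Expected counts (row total × column total / N):
  Line 1, Pass: 132×104/171 = 80.281
  Line 1, Fail: 132×67/171 = 51.719
  Line 2, Pass: 39×104/171 = 23.719
  Line 2, Fail: 39×67/171 = 15.281
Contributions (O − E)²/E:
  (84 − 80.281)²/80.281 = 0.1723
  (48 − 51.719)²/51.719 = 0.2674
  (20 − 23.719)²/23.719 = 0.5831
  (19 − 15.281)²/15.281 = 0.9051
χ² = 0.1723 + 0.2674 + 0.5831 + 0.9051 = 1.93
df = (2−1)(2−1) = 1. Since 1.93 < 3.841, fail to reject the null hypothesis of independence at α = 0.05.

1.93; fail to reject H₀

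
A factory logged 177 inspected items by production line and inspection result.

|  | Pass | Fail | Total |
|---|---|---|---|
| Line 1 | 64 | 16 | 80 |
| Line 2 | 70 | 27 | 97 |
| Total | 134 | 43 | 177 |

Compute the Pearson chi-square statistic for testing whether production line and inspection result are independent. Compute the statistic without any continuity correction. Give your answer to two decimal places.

1.46

Grand total N = 177.
Expected counts (row total × column total / N):
  Line 1, Pass: 80×134/177 = 60.565
  Line 1, Fail: 80×43/177 = 19.435
  Line 2, Pass: 97×134/177 = 73.435
  Line 2, Fail: 97×43/177 = 23.565
Contributions (O − E)²/E:
  (64 − 60.565)²/60.565 = 0.1948
  (16 − 19.435)²/19.435 = 0.6071
  (70 − 73.435)²/73.435 = 0.1607
  (27 − 23.565)²/23.565 = 0.5007
χ² = 0.1948 + 0.6071 + 0.1607 + 0.5007 = 1.46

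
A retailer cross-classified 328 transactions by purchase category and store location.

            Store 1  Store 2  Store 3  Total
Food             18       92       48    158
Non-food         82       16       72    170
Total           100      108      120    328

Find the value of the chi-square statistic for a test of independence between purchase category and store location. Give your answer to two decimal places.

98.93

Grand total N = 328.
Expected counts (row total × column total / N):
  Food, Store 1: 158×100/328 = 48.1707
  Food, Store 2: 158×108/328 = 52.0244
  Food, Store 3: 158×120/328 = 57.8049
  Non-food, Store 1: 170×100/328 = 51.8293
  Non-food, Store 2: 170×108/328 = 55.9756
  Non-food, Store 3: 170×120/328 = 62.1951
Contributions (O − E)²/E:
  (18 − 48.1707)²/48.1707 = 18.8968
  (92 − 52.0244)²/52.0244 = 30.7173
  (48 − 57.8049)²/57.8049 = 1.6631
  (82 − 51.8293)²/51.8293 = 17.5629
  (16 − 55.9756)²/55.9756 = 28.5490
  (72 − 62.1951)²/62.1951 = 1.5457
χ² = 18.8968 + 30.7173 + 1.6631 + 17.5629 + 28.5490 + 1.5457 = 98.93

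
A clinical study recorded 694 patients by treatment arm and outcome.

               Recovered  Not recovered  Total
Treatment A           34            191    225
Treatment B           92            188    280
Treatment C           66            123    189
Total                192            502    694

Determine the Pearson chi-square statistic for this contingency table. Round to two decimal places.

Grand total N = 694.
Expected counts (row total × column total / N):
  Treatment A, Recovered: 225×192/694 = 62.248
  Treatment A, Not recovered: 225×502/694 = 162.752
  Treatment B, Recovered: 280×192/694 = 77.464
  Treatment B, Not recovered: 280×502/694 = 202.536
  Treatment C, Recovered: 189×192/694 = 52.288
  Treatment C, Not recovered: 189×502/694 = 136.712
Contributions (O − E)²/E:
  (34 − 62.248)²/62.248 = 12.8189
  (191 − 162.752)²/162.752 = 4.9029
  (92 − 77.464)²/77.464 = 2.7277
  (188 − 202.536)²/202.536 = 1.0432
  (66 − 52.288)²/52.288 = 3.5958
  (123 − 136.712)²/136.712 = 1.3753
χ² = 12.8189 + 4.9029 + 2.7277 + 1.0432 + 3.5958 + 1.3753 = 26.46

26.46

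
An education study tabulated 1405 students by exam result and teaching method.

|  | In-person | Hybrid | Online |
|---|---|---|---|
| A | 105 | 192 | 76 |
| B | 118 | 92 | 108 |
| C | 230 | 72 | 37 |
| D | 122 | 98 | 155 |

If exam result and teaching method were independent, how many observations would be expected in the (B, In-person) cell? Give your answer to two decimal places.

Row total (B) = 318; column total (In-person) = 575; grand total N = 1405.
Expected count = (row total × column total) / N = 318 × 575 / 1405 = 130.14.

130.14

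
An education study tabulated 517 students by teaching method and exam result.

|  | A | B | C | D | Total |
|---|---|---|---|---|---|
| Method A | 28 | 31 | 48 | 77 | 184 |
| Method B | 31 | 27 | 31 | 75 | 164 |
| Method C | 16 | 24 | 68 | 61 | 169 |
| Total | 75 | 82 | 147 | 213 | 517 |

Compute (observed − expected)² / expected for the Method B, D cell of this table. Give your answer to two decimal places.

Row total (Method B) = 164; column total (D) = 213; N = 517.
Expected count E = 164 × 213 / 517 = 67.567.
Contribution = (O − E)²/E = (75 − 67.567)² / 67.567 = 0.82.

0.82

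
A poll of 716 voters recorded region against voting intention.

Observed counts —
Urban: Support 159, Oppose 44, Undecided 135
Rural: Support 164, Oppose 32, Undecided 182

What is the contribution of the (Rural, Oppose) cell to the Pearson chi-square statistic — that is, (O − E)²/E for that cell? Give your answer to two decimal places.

1.64

Row total (Rural) = 378; column total (Oppose) = 76; N = 716.
Expected count E = 378 × 76 / 716 = 40.123.
Contribution = (O − E)²/E = (32 − 40.123)² / 40.123 = 1.64.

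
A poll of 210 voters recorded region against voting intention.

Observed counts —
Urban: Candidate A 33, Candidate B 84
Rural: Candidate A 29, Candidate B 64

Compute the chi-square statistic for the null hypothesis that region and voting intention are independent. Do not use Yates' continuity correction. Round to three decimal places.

0.221

Row totals: 117, 93. Column totals: 62, 148. Grand total N = 210.
Expected counts (row total × column total / N):
  Urban, Candidate A: 117×62/210 = 34.5429
  Urban, Candidate B: 117×148/210 = 82.4571
  Rural, Candidate A: 93×62/210 = 27.4571
  Rural, Candidate B: 93×148/210 = 65.5429
Contributions (O − E)²/E:
  (33 − 34.5429)²/34.5429 = 0.0689
  (84 − 82.4571)²/82.4571 = 0.0289
  (29 − 27.4571)²/27.4571 = 0.0867
  (64 − 65.5429)²/65.5429 = 0.0363
χ² = 0.0689 + 0.0289 + 0.0867 + 0.0363 = 0.221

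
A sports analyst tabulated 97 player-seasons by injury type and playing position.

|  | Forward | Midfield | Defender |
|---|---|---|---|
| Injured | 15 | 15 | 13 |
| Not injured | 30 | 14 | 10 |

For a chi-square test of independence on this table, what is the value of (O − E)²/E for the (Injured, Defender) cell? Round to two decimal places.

Row total (Injured) = 43; column total (Defender) = 23; N = 97.
Expected count E = 43 × 23 / 97 = 10.196.
Contribution = (O − E)²/E = (13 − 10.196)² / 10.196 = 0.77.

0.77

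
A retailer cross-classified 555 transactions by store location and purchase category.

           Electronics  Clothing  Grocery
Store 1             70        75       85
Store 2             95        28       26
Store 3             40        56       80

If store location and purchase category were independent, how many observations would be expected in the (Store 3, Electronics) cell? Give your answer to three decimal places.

Row total (Store 3) = 176; column total (Electronics) = 205; grand total N = 555.
Expected count = (row total × column total) / N = 176 × 205 / 555 = 65.009.

65.009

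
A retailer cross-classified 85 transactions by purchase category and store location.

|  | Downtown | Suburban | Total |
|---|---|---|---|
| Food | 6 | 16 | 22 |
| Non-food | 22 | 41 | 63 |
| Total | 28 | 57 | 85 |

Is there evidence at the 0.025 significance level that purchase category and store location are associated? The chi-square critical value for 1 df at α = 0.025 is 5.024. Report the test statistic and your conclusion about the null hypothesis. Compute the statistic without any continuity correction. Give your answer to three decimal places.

Grand total N = 85.
Expected counts (row total × column total / N):
  Food, Downtown: 22×28/85 = 7.2471
  Food, Suburban: 22×57/85 = 14.7529
  Non-food, Downtown: 63×28/85 = 20.7529
  Non-food, Suburban: 63×57/85 = 42.2471
Contributions (O − E)²/E:
  (6 − 7.2471)²/7.2471 = 0.2146
  (16 − 14.7529)²/14.7529 = 0.1054
  (22 − 20.7529)²/20.7529 = 0.0749
  (41 − 42.2471)²/42.2471 = 0.0368
χ² = 0.2146 + 0.1054 + 0.0749 + 0.0368 = 0.432
df = (2−1)(2−1) = 1. Since 0.432 < 5.024, fail to reject the null hypothesis of independence at α = 0.025.

0.432; fail to reject H₀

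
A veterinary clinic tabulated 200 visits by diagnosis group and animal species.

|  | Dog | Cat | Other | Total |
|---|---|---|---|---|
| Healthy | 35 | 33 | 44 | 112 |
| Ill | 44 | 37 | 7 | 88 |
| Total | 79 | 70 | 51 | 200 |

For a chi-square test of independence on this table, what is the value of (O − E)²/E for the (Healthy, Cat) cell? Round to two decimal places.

0.98

Row total (Healthy) = 112; column total (Cat) = 70; N = 200.
Expected count E = 112 × 70 / 200 = 39.200.
Contribution = (O − E)²/E = (33 − 39.200)² / 39.200 = 0.98.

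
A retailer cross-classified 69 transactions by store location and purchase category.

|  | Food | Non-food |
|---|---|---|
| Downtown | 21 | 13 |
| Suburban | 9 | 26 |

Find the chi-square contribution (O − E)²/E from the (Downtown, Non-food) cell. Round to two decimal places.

2.01

Row total (Downtown) = 34; column total (Non-food) = 39; N = 69.
Expected count E = 34 × 39 / 69 = 19.217.
Contribution = (O − E)²/E = (13 − 19.217)² / 19.217 = 2.01.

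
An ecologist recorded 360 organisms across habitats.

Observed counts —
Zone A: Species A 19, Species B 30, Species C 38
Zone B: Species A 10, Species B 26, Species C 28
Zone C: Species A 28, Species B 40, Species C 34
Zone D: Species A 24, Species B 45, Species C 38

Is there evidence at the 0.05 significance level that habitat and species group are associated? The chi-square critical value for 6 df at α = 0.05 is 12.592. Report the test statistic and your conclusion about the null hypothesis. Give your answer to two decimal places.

Row totals: 87, 64, 102, 107. Column totals: 81, 141, 138. Grand total N = 360.
Expected counts (row total × column total / N):
  Zone A, Species A: 87×81/360 = 19.575
  Zone A, Species B: 87×141/360 = 34.075
  Zone A, Species C: 87×138/360 = 33.350
  Zone B, Species A: 64×81/360 = 14.400
  Zone B, Species B: 64×141/360 = 25.067
  Zone B, Species C: 64×138/360 = 24.533
  Zone C, Species A: 102×81/360 = 22.950
  Zone C, Species B: 102×141/360 = 39.950
  Zone C, Species C: 102×138/360 = 39.100
  Zone D, Species A: 107×81/360 = 24.075
  Zone D, Species B: 107×141/360 = 41.908
  Zone D, Species C: 107×138/360 = 41.017
Contributions (O − E)²/E:
  (19 − 19.575)²/19.575 = 0.0169
  (30 − 34.075)²/34.075 = 0.4873
  (38 − 33.350)²/33.350 = 0.6484
  (10 − 14.400)²/14.400 = 1.3444
  (26 − 25.067)²/25.067 = 0.0347
  (28 − 24.533)²/24.533 = 0.4900
  (28 − 22.950)²/22.950 = 1.1112
  (40 − 39.950)²/39.950 = 0.0001
  (34 − 39.100)²/39.100 = 0.6652
  (24 − 24.075)²/24.075 = 0.0002
  (45 − 41.908)²/41.908 = 0.2281
  (38 − 41.017)²/41.017 = 0.2219
χ² = 0.0169 + 0.4873 + 0.6484 + 1.3444 + 0.0347 + 0.4900 + 1.1112 + 0.0001 + 0.6652 + 0.0002 + 0.2281 + 0.2219 = 5.25
df = (4−1)(3−1) = 6. Since 5.25 < 12.592, fail to reject the null hypothesis of independence at α = 0.05.

5.25; fail to reject H₀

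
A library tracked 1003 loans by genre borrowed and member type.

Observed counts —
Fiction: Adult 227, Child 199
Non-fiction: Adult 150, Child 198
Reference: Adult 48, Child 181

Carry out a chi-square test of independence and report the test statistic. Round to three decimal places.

63.852

Row totals: 426, 348, 229. Column totals: 425, 578. Grand total N = 1003.
Expected counts (row total × column total / N):
  Fiction, Adult: 426×425/1003 = 180.5085
  Fiction, Child: 426×578/1003 = 245.4915
  Non-fiction, Adult: 348×425/1003 = 147.4576
  Non-fiction, Child: 348×578/1003 = 200.5424
  Reference, Adult: 229×425/1003 = 97.0339
  Reference, Child: 229×578/1003 = 131.9661
Contributions (O − E)²/E:
  (227 − 180.5085)²/180.5085 = 11.9743
  (199 − 245.4915)²/245.4915 = 8.8046
  (150 − 147.4576)²/147.4576 = 0.0438
  (198 − 200.5424)²/200.5424 = 0.0322
  (48 − 97.0339)²/97.0339 = 24.7782
  (181 − 131.9661)²/131.9661 = 18.2192
χ² = 11.9743 + 8.8046 + 0.0438 + 0.0322 + 24.7782 + 18.2192 = 63.852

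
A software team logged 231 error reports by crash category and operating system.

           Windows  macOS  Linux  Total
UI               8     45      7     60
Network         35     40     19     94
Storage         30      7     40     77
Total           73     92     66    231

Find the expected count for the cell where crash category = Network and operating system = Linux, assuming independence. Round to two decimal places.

Row total (Network) = 94; column total (Linux) = 66; grand total N = 231.
Expected count = (row total × column total) / N = 94 × 66 / 231 = 26.86.

26.86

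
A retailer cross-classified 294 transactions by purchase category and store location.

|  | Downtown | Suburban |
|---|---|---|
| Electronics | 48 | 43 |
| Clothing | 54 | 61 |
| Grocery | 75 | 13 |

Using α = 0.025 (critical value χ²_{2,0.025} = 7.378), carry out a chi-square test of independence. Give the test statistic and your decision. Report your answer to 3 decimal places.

33.534; reject H₀

Row totals: 91, 115, 88. Column totals: 177, 117. Grand total N = 294.
Expected counts (row total × column total / N):
  Electronics, Downtown: 91×177/294 = 54.7857
  Electronics, Suburban: 91×117/294 = 36.2143
  Clothing, Downtown: 115×177/294 = 69.2347
  Clothing, Suburban: 115×117/294 = 45.7653
  Grocery, Downtown: 88×177/294 = 52.9796
  Grocery, Suburban: 88×117/294 = 35.0204
Contributions (O − E)²/E:
  (48 − 54.7857)²/54.7857 = 0.8405
  (43 − 36.2143)²/36.2143 = 1.2715
  (54 − 69.2347)²/69.2347 = 3.3523
  (61 − 45.7653)²/45.7653 = 5.0714
  (75 − 52.9796)²/52.9796 = 9.1525
  (13 − 35.0204)²/35.0204 = 13.8462
χ² = 0.8405 + 1.2715 + 3.3523 + 5.0714 + 9.1525 + 13.8462 = 33.534
df = (3−1)(2−1) = 2. Since 33.534 > 7.378, reject the null hypothesis of independence at α = 0.025.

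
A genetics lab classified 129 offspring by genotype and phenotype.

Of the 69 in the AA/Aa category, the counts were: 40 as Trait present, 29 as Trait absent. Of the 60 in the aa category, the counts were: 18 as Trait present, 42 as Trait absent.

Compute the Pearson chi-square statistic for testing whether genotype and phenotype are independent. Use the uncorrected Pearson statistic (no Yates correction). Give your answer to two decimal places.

10.15

Row totals: 69, 60. Column totals: 58, 71. Grand total N = 129.
Expected counts (row total × column total / N):
  AA/Aa, Trait present: 69×58/129 = 31.023
  AA/Aa, Trait absent: 69×71/129 = 37.977
  aa, Trait present: 60×58/129 = 26.977
  aa, Trait absent: 60×71/129 = 33.023
Contributions (O − E)²/E:
  (40 − 31.023)²/31.023 = 2.5976
  (29 − 37.977)²/37.977 = 2.1220
  (18 − 26.977)²/26.977 = 2.9872
  (42 − 33.023)²/33.023 = 2.4403
χ² = 2.5976 + 2.1220 + 2.9872 + 2.4403 = 10.15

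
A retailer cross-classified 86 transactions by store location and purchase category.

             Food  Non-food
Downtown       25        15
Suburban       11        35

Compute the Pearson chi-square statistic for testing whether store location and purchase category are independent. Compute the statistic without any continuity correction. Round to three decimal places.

13.090

Row totals: 40, 46. Column totals: 36, 50. Grand total N = 86.
Expected counts (row total × column total / N):
  Downtown, Food: 40×36/86 = 16.7442
  Downtown, Non-food: 40×50/86 = 23.2558
  Suburban, Food: 46×36/86 = 19.2558
  Suburban, Non-food: 46×50/86 = 26.7442
Contributions (O − E)²/E:
  (25 − 16.7442)²/16.7442 = 4.0706
  (15 − 23.2558)²/23.2558 = 2.9308
  (11 − 19.2558)²/19.2558 = 3.5396
  (35 − 26.7442)²/26.7442 = 2.5485
χ² = 4.0706 + 2.9308 + 3.5396 + 2.5485 = 13.090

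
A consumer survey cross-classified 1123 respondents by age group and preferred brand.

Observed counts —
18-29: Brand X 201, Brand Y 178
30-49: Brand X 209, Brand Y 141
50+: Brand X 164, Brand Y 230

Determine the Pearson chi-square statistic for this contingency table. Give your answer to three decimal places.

25.119

Row totals: 379, 350, 394. Column totals: 574, 549. Grand total N = 1123.
Expected counts (row total × column total / N):
  18-29, Brand X: 379×574/1123 = 193.7186
  18-29, Brand Y: 379×549/1123 = 185.2814
  30-49, Brand X: 350×574/1123 = 178.8958
  30-49, Brand Y: 350×549/1123 = 171.1042
  50+, Brand X: 394×574/1123 = 201.3856
  50+, Brand Y: 394×549/1123 = 192.6144
Contributions (O − E)²/E:
  (201 − 193.7186)²/193.7186 = 0.2737
  (178 − 185.2814)²/185.2814 = 0.2862
  (209 − 178.8958)²/178.8958 = 5.0659
  (141 − 171.1042)²/171.1042 = 5.2966
  (164 − 201.3856)²/201.3856 = 6.9403
  (230 − 192.6144)²/192.6144 = 7.2564
χ² = 0.2737 + 0.2862 + 5.0659 + 5.2966 + 6.9403 + 7.2564 = 25.119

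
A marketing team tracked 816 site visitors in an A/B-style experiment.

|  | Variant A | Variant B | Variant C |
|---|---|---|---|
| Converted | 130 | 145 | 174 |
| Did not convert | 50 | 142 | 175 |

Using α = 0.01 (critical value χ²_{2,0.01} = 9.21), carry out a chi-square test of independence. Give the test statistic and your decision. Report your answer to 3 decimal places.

Row totals: 449, 367. Column totals: 180, 287, 349. Grand total N = 816.
Expected counts (row total × column total / N):
  Converted, Variant A: 449×180/816 = 99.0441
  Converted, Variant B: 449×287/816 = 157.9203
  Converted, Variant C: 449×349/816 = 192.0355
  Did not convert, Variant A: 367×180/816 = 80.9559
  Did not convert, Variant B: 367×287/816 = 129.0797
  Did not convert, Variant C: 367×349/816 = 156.9645
Contributions (O − E)²/E:
  (130 − 99.0441)²/99.0441 = 9.6752
  (145 − 157.9203)²/157.9203 = 1.0571
  (174 − 192.0355)²/192.0355 = 1.6938
  (50 − 80.9559)²/80.9559 = 11.8369
  (142 − 129.0797)²/129.0797 = 1.2933
  (175 − 156.9645)²/156.9645 = 2.0723
χ² = 9.6752 + 1.0571 + 1.6938 + 11.8369 + 1.2933 + 2.0723 = 27.629
df = (2−1)(3−1) = 2. Since 27.629 > 9.21, reject the null hypothesis of independence at α = 0.01.

27.629; reject H₀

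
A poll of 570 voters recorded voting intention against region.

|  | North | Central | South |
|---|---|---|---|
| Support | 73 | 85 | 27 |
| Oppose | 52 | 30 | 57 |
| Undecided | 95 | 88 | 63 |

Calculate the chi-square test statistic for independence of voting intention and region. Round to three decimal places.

Row totals: 185, 139, 246. Column totals: 220, 203, 147. Grand total N = 570.
Expected counts (row total × column total / N):
  Support, North: 185×220/570 = 71.4035
  Support, Central: 185×203/570 = 65.8860
  Support, South: 185×147/570 = 47.7105
  Oppose, North: 139×220/570 = 53.6491
  Oppose, Central: 139×203/570 = 49.5035
  Oppose, South: 139×147/570 = 35.8474
  Undecided, North: 246×220/570 = 94.9474
  Undecided, Central: 246×203/570 = 87.6105
  Undecided, South: 246×147/570 = 63.4421
Contributions (O − E)²/E:
  (73 − 71.4035)²/71.4035 = 0.0357
  (85 − 65.8860)²/65.8860 = 5.5451
  (27 − 47.7105)²/47.7105 = 8.9902
  (52 − 53.6491)²/53.6491 = 0.0507
  (30 − 49.5035)²/49.5035 = 7.6840
  (57 − 35.8474)²/35.8474 = 12.4816
  (95 − 94.9474)²/94.9474 = 0.0000
  (88 − 87.6105)²/87.6105 = 0.0017
  (63 − 63.4421)²/63.4421 = 0.0031
χ² = 0.0357 + 5.5451 + 8.9902 + 0.0507 + 7.6840 + 12.4816 + 0.0000 + 0.0017 + 0.0031 = 34.792

34.792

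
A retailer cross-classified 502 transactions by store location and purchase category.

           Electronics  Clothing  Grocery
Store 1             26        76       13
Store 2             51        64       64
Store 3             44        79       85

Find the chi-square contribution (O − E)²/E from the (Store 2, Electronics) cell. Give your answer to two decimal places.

1.43

Row total (Store 2) = 179; column total (Electronics) = 121; N = 502.
Expected count E = 179 × 121 / 502 = 43.145.
Contribution = (O − E)²/E = (51 − 43.145)² / 43.145 = 1.43.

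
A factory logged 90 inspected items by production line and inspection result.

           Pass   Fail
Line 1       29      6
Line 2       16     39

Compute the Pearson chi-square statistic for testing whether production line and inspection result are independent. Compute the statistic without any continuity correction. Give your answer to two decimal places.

Row totals: 35, 55. Column totals: 45, 45. Grand total N = 90.
Expected counts (row total × column total / N):
  Line 1, Pass: 35×45/90 = 17.500
  Line 1, Fail: 35×45/90 = 17.500
  Line 2, Pass: 55×45/90 = 27.500
  Line 2, Fail: 55×45/90 = 27.500
Contributions (O − E)²/E:
  (29 − 17.500)²/17.500 = 7.5571
  (6 − 17.500)²/17.500 = 7.5571
  (16 − 27.500)²/27.500 = 4.8091
  (39 − 27.500)²/27.500 = 4.8091
χ² = 7.5571 + 7.5571 + 4.8091 + 4.8091 = 24.73

24.73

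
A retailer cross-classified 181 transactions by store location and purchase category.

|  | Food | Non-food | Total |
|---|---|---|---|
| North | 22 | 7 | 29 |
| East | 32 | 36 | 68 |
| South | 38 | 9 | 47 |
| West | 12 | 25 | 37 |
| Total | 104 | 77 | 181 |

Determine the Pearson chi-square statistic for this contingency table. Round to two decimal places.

27.03

Grand total N = 181.
Expected counts (row total × column total / N):
  North, Food: 29×104/181 = 16.663
  North, Non-food: 29×77/181 = 12.337
  East, Food: 68×104/181 = 39.072
  East, Non-food: 68×77/181 = 28.928
  South, Food: 47×104/181 = 27.006
  South, Non-food: 47×77/181 = 19.994
  West, Food: 37×104/181 = 21.260
  West, Non-food: 37×77/181 = 15.740
Contributions (O − E)²/E:
  (22 − 16.663)²/16.663 = 1.7094
  (7 − 12.337)²/12.337 = 2.3088
  (32 − 39.072)²/39.072 = 1.2800
  (36 − 28.928)²/28.928 = 1.7289
  (38 − 27.006)²/27.006 = 4.4756
  (9 − 19.994)²/19.994 = 6.0452
  (12 − 21.260)²/21.260 = 4.0333
  (25 − 15.740)²/15.740 = 5.4478
χ² = 1.7094 + 2.3088 + 1.2800 + 1.7289 + 4.4756 + 6.0452 + 4.0333 + 5.4478 = 27.03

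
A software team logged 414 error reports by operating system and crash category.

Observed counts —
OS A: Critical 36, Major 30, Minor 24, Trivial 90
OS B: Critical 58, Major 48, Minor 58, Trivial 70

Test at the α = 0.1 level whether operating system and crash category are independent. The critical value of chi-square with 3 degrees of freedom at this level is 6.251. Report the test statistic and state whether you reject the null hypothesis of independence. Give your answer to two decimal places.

19.18; reject H₀

Row totals: 180, 234. Column totals: 94, 78, 82, 160. Grand total N = 414.
Expected counts (row total × column total / N):
  OS A, Critical: 180×94/414 = 40.870
  OS A, Major: 180×78/414 = 33.913
  OS A, Minor: 180×82/414 = 35.652
  OS A, Trivial: 180×160/414 = 69.565
  OS B, Critical: 234×94/414 = 53.130
  OS B, Major: 234×78/414 = 44.087
  OS B, Minor: 234×82/414 = 46.348
  OS B, Trivial: 234×160/414 = 90.435
Contributions (O − E)²/E:
  (36 − 40.870)²/40.870 = 0.5803
  (30 − 33.913)²/33.913 = 0.4515
  (24 − 35.652)²/35.652 = 3.8082
  (90 − 69.565)²/69.565 = 6.0029
  (58 − 53.130)²/53.130 = 0.4464
  (48 − 44.087)²/44.087 = 0.3473
  (58 − 46.348)²/46.348 = 2.9293
  (70 − 90.435)²/90.435 = 4.6176
χ² = 0.5803 + 0.4515 + 3.8082 + 6.0029 + 0.4464 + 0.3473 + 2.9293 + 4.6176 = 19.18
df = (2−1)(4−1) = 3. Since 19.18 > 6.251, reject the null hypothesis of independence at α = 0.1.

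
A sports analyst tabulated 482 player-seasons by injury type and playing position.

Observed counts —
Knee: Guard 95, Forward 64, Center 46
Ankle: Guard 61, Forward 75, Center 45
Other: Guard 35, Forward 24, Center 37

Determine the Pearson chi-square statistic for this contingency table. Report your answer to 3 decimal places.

Row totals: 205, 181, 96. Column totals: 191, 163, 128. Grand total N = 482.
Expected counts (row total × column total / N):
  Knee, Guard: 205×191/482 = 81.2344
  Knee, Forward: 205×163/482 = 69.3257
  Knee, Center: 205×128/482 = 54.4398
  Ankle, Guard: 181×191/482 = 71.7241
  Ankle, Forward: 181×163/482 = 61.2095
  Ankle, Center: 181×128/482 = 48.0664
  Other, Guard: 96×191/482 = 38.0415
  Other, Forward: 96×163/482 = 32.4647
  Other, Center: 96×128/482 = 25.4938
Contributions (O − E)²/E:
  (95 − 81.2344)²/81.2344 = 2.3327
  (64 − 69.3257)²/69.3257 = 0.4091
  (46 − 54.4398)²/54.4398 = 1.3084
  (61 − 71.7241)²/71.7241 = 1.6035
  (75 − 61.2095)²/61.2095 = 3.1070
  (45 − 48.0664)²/48.0664 = 0.1956
  (35 − 38.0415)²/38.0415 = 0.2432
  (24 − 32.4647)²/32.4647 = 2.2070
  (37 − 25.4938)²/25.4938 = 5.1931
χ² = 2.3327 + 0.4091 + 1.3084 + 1.6035 + 3.1070 + 0.1956 + 0.2432 + 2.2070 + 5.1931 = 16.600

16.600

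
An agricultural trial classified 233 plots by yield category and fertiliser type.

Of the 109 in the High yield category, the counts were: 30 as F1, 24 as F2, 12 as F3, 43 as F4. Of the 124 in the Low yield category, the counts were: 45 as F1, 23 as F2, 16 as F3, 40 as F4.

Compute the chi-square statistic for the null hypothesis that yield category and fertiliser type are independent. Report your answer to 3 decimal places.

2.747

Row totals: 109, 124. Column totals: 75, 47, 28, 83. Grand total N = 233.
Expected counts (row total × column total / N):
  High yield, F1: 109×75/233 = 35.0858
  High yield, F2: 109×47/233 = 21.9871
  High yield, F3: 109×28/233 = 13.0987
  High yield, F4: 109×83/233 = 38.8283
  Low yield, F1: 124×75/233 = 39.9142
  Low yield, F2: 124×47/233 = 25.0129
  Low yield, F3: 124×28/233 = 14.9013
  Low yield, F4: 124×83/233 = 44.1717
Contributions (O − E)²/E:
  (30 − 35.0858)²/35.0858 = 0.7372
  (24 − 21.9871)²/21.9871 = 0.1843
  (12 − 13.0987)²/13.0987 = 0.0922
  (43 − 38.8283)²/38.8283 = 0.4482
  (45 − 39.9142)²/39.9142 = 0.6480
  (23 − 25.0129)²/25.0129 = 0.1620
  (16 − 14.9013)²/14.9013 = 0.0810
  (40 − 44.1717)²/44.1717 = 0.3940
χ² = 0.7372 + 0.1843 + 0.0922 + 0.4482 + 0.6480 + 0.1620 + 0.0810 + 0.3940 = 2.747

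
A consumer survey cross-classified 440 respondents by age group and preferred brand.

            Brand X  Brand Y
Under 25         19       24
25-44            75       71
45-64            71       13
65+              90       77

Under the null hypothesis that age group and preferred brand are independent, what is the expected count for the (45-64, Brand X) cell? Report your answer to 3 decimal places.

48.682

Row total (45-64) = 84; column total (Brand X) = 255; grand total N = 440.
Expected count = (row total × column total) / N = 84 × 255 / 440 = 48.682.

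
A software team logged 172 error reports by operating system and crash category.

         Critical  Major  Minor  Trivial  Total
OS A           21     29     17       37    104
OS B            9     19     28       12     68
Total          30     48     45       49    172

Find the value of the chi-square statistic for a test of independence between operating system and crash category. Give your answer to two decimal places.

Grand total N = 172.
Expected counts (row total × column total / N):
  OS A, Critical: 104×30/172 = 18.140
  OS A, Major: 104×48/172 = 29.023
  OS A, Minor: 104×45/172 = 27.209
  OS A, Trivial: 104×49/172 = 29.628
  OS B, Critical: 68×30/172 = 11.860
  OS B, Major: 68×48/172 = 18.977
  OS B, Minor: 68×45/172 = 17.791
  OS B, Trivial: 68×49/172 = 19.372
Contributions (O − E)²/E:
  (21 − 18.140)²/18.140 = 0.4509
  (29 − 29.023)²/29.023 = 0.0000
  (17 − 27.209)²/27.209 = 3.8305
  (37 − 29.628)²/29.628 = 1.8343
  (9 − 11.860)²/11.860 = 0.6897
  (19 − 18.977)²/18.977 = 0.0000
  (28 − 17.791)²/17.791 = 5.8582
  (12 − 19.372)²/19.372 = 2.8054
χ² = 0.4509 + 0.0000 + 3.8305 + 1.8343 + 0.6897 + 0.0000 + 5.8582 + 2.8054 = 15.47

15.47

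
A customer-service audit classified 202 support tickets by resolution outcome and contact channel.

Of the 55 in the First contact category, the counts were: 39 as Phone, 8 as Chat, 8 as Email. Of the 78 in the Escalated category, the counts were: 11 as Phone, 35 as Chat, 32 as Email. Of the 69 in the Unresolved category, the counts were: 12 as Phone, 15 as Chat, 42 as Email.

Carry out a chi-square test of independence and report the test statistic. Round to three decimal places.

68.245

Row totals: 55, 78, 69. Column totals: 62, 58, 82. Grand total N = 202.
Expected counts (row total × column total / N):
  First contact, Phone: 55×62/202 = 16.8812
  First contact, Chat: 55×58/202 = 15.7921
  First contact, Email: 55×82/202 = 22.3267
  Escalated, Phone: 78×62/202 = 23.9406
  Escalated, Chat: 78×58/202 = 22.3960
  Escalated, Email: 78×82/202 = 31.6634
  Unresolved, Phone: 69×62/202 = 21.1782
  Unresolved, Chat: 69×58/202 = 19.8119
  Unresolved, Email: 69×82/202 = 28.0099
Contributions (O − E)²/E:
  (39 − 16.8812)²/16.8812 = 28.9814
  (8 − 15.7921)²/15.7921 = 3.8448
  (8 − 22.3267)²/22.3267 = 9.1932
  (11 − 23.9406)²/23.9406 = 6.9948
  (35 − 22.3960)²/22.3960 = 7.0933
  (32 − 31.6634)²/31.6634 = 0.0036
  (12 − 21.1782)²/21.1782 = 3.9776
  (15 − 19.8119)²/19.8119 = 1.1687
  (42 − 28.0099)²/28.0099 = 6.9876
χ² = 28.9814 + 3.8448 + 9.1932 + 6.9948 + 7.0933 + 0.0036 + 3.9776 + 1.1687 + 6.9876 = 68.245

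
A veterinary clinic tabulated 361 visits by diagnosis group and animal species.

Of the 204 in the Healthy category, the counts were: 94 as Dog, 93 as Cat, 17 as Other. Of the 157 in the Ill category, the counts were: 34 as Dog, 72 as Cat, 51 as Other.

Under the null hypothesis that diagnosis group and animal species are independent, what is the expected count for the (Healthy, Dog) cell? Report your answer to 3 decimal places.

Row total (Healthy) = 204; column total (Dog) = 128; grand total N = 361.
Expected count = (row total × column total) / N = 204 × 128 / 361 = 72.332.

72.332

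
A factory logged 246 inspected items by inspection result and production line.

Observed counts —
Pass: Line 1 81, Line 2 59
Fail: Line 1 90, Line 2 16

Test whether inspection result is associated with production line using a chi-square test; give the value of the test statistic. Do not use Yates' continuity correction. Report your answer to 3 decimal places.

Row totals: 140, 106. Column totals: 171, 75. Grand total N = 246.
Expected counts (row total × column total / N):
  Pass, Line 1: 140×171/246 = 97.3171
  Pass, Line 2: 140×75/246 = 42.6829
  Fail, Line 1: 106×171/246 = 73.6829
  Fail, Line 2: 106×75/246 = 32.3171
Contributions (O − E)²/E:
  (81 − 97.3171)²/97.3171 = 2.7359
  (59 − 42.6829)²/42.6829 = 6.2378
  (90 − 73.6829)²/73.6829 = 3.6134
  (16 − 32.3171)²/32.3171 = 8.2386
χ² = 2.7359 + 6.2378 + 3.6134 + 8.2386 = 20.826

20.826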